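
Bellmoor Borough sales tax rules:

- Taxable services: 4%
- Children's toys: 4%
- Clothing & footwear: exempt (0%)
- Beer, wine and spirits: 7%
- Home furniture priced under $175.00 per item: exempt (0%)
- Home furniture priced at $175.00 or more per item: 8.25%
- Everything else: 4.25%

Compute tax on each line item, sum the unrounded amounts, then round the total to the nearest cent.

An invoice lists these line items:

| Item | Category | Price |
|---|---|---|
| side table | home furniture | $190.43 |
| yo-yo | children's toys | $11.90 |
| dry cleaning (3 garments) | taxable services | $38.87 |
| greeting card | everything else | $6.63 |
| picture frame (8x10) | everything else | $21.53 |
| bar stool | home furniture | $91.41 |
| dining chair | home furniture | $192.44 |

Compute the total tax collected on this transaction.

$34.81

Side table $190.43: home furniture, $175.00 or more → 8.25% → $15.710475
Yo-yo $11.90: children's toys → 4% → $0.476
Dry cleaning (3 garments) $38.87: taxable services → 4% → $1.5548
Greeting card $6.63: everything else → 4.25% → $0.281775
Picture frame (8x10) $21.53: everything else → 4.25% → $0.915025
Bar stool $91.41: home furniture, under $175.00 → 0% → $0.00
Dining chair $192.44: home furniture, $175.00 or more → 8.25% → $15.8763
Unrounded tax sum = $34.814375 → $34.81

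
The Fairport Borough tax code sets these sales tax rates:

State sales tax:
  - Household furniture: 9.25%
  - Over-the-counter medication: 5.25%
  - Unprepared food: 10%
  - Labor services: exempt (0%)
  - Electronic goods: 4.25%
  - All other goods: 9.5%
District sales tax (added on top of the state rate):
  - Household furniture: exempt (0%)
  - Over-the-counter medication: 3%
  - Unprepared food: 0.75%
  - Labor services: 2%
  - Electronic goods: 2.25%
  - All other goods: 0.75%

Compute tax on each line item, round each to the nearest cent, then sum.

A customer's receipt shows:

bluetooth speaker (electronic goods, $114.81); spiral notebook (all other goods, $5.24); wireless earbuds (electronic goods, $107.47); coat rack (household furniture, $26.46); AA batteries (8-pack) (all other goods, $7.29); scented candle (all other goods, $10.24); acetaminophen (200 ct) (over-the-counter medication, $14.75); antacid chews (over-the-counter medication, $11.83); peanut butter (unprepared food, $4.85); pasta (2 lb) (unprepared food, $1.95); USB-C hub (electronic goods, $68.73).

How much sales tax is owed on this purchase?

Bluetooth speaker $114.81: electronic goods → 4.25% + 2.25% district = 6.5% → $7.46
Spiral notebook $5.24: all other goods → 9.5% + 0.75% district = 10.25% → $0.54
Wireless earbuds $107.47: electronic goods → 4.25% + 2.25% district = 6.5% → $6.99
Coat rack $26.46: household furniture → 9.25% + 0% district = 9.25% → $2.45
AA batteries (8-pack) $7.29: all other goods → 9.5% + 0.75% district = 10.25% → $0.75
Scented candle $10.24: all other goods → 9.5% + 0.75% district = 10.25% → $1.05
Acetaminophen (200 ct) $14.75: over-the-counter medication → 5.25% + 3% district = 8.25% → $1.22
Antacid chews $11.83: over-the-counter medication → 5.25% + 3% district = 8.25% → $0.98
Peanut butter $4.85: unprepared food → 10% + 0.75% district = 10.75% → $0.52
Pasta (2 lb) $1.95: unprepared food → 10% + 0.75% district = 10.75% → $0.21
USB-C hub $68.73: electronic goods → 4.25% + 2.25% district = 6.5% → $4.47
Total tax = $7.46 + $0.54 + $6.99 + $2.45 + $0.75 + $1.05 + $1.22 + $0.98 + $0.52 + $0.21 + $4.47 = $26.64

$26.64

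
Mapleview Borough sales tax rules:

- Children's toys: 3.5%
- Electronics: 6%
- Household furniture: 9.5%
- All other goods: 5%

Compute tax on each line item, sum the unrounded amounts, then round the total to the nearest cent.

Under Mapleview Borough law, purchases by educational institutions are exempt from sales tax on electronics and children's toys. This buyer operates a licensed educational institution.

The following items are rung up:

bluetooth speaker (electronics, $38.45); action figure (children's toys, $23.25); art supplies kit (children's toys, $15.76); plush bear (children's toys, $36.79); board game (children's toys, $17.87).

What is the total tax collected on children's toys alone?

$0.00

Action figure $23.25: children's toys, buyer-exempt → 0% → $0.00
Art supplies kit $15.76: children's toys, buyer-exempt → 0% → $0.00
Plush bear $36.79: children's toys, buyer-exempt → 0% → $0.00
Board game $17.87: children's toys, buyer-exempt → 0% → $0.00
Tax on children's toys: unrounded sum = $0.00 → $0.00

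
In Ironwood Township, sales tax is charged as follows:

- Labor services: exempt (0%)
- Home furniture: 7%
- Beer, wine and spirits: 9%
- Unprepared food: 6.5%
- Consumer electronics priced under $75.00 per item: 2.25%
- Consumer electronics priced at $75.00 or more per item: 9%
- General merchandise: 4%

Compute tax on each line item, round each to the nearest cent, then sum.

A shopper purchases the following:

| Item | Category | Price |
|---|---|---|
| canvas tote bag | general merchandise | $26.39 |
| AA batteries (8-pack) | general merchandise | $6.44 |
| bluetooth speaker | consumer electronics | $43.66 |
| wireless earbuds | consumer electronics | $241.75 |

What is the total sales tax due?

$24.06

Canvas tote bag $26.39: general merchandise → 4% → $1.06
AA batteries (8-pack) $6.44: general merchandise → 4% → $0.26
Bluetooth speaker $43.66: consumer electronics, under $75.00 → 2.25% → $0.98
Wireless earbuds $241.75: consumer electronics, $75.00 or more → 9% → $21.76
Total tax = $1.06 + $0.26 + $0.98 + $21.76 = $24.06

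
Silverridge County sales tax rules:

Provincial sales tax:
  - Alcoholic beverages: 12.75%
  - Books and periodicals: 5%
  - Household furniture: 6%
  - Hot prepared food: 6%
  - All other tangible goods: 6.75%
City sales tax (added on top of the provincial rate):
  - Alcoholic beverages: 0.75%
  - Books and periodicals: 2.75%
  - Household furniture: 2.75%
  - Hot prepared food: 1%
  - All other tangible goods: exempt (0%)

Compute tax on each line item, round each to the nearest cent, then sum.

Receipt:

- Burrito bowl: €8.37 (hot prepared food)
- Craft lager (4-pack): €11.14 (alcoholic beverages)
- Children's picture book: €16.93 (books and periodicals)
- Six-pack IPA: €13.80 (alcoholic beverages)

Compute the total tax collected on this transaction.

€5.26

Burrito bowl €8.37: hot prepared food → 6% + 1% city = 7% → €0.59
Craft lager (4-pack) €11.14: alcoholic beverages → 12.75% + 0.75% city = 13.5% → €1.50
Children's picture book €16.93: books and periodicals → 5% + 2.75% city = 7.75% → €1.31
Six-pack IPA €13.80: alcoholic beverages → 12.75% + 0.75% city = 13.5% → €1.86
Total tax = €0.59 + €1.50 + €1.31 + €1.86 = €5.26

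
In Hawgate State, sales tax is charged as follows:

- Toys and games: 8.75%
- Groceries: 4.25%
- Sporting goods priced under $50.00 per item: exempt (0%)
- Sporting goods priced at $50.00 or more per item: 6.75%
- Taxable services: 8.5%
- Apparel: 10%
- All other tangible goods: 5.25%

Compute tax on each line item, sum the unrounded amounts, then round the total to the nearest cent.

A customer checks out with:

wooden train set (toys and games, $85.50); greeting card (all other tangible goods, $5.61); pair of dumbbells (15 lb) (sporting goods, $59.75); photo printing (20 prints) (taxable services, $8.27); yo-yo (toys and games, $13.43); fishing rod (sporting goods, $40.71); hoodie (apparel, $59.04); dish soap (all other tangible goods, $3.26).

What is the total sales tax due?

$19.76

Wooden train set $85.50: toys and games → 8.75% → $7.48125
Greeting card $5.61: all other tangible goods → 5.25% → $0.294525
Pair of dumbbells (15 lb) $59.75: sporting goods, $50.00 or more → 6.75% → $4.033125
Photo printing (20 prints) $8.27: taxable services → 8.5% → $0.70295
Yo-yo $13.43: toys and games → 8.75% → $1.175125
Fishing rod $40.71: sporting goods, under $50.00 → 0% → $0.00
Hoodie $59.04: apparel → 10% → $5.904
Dish soap $3.26: all other tangible goods → 5.25% → $0.17115
Unrounded tax sum = $19.762125 → $19.76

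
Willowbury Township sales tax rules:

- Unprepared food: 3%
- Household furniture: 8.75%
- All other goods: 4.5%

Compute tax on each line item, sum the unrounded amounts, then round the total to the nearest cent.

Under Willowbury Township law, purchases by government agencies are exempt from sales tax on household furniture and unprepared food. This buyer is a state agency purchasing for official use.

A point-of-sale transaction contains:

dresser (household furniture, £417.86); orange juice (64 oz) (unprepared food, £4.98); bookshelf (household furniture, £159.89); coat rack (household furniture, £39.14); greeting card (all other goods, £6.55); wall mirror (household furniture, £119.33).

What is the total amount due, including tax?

Dresser £417.86: household furniture, buyer-exempt → 0% → £0.00
Orange juice (64 oz) £4.98: unprepared food, buyer-exempt → 0% → £0.00
Bookshelf £159.89: household furniture, buyer-exempt → 0% → £0.00
Coat rack £39.14: household furniture, buyer-exempt → 0% → £0.00
Greeting card £6.55: all other goods → 4.5% → £0.29475
Wall mirror £119.33: household furniture, buyer-exempt → 0% → £0.00
Subtotal = £747.75; unrounded tax = £0.29475 → £0.29; total due = £748.04

£748.04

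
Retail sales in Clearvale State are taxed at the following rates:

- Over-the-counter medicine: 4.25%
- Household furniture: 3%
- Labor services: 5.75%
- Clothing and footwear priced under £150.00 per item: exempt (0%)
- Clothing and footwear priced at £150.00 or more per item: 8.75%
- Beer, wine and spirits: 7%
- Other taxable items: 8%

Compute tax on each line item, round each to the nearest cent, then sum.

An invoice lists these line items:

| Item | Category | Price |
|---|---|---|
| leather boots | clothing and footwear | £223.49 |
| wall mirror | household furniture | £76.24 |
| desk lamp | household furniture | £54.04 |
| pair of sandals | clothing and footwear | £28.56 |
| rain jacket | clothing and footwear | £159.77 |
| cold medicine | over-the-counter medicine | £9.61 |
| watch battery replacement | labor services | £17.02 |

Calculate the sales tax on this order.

Leather boots £223.49: clothing and footwear, £150.00 or more → 8.75% → £19.56
Wall mirror £76.24: household furniture → 3% → £2.29
Desk lamp £54.04: household furniture → 3% → £1.62
Pair of sandals £28.56: clothing and footwear, under £150.00 → 0% → £0.00
Rain jacket £159.77: clothing and footwear, £150.00 or more → 8.75% → £13.98
Cold medicine £9.61: over-the-counter medicine → 4.25% → £0.41
Watch battery replacement £17.02: labor services → 5.75% → £0.98
Total tax = £19.56 + £2.29 + £1.62 + £13.98 + £0.41 + £0.98 = £38.84

£38.84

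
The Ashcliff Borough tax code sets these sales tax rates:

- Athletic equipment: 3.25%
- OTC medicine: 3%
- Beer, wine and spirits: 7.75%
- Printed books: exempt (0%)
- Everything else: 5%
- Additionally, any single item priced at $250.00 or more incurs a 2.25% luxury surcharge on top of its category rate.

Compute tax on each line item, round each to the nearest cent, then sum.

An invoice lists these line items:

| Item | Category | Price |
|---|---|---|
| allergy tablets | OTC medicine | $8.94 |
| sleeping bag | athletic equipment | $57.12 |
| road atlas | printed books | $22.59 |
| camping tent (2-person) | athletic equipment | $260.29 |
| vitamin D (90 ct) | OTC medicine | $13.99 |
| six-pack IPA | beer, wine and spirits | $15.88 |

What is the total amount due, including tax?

Allergy tablets $8.94: OTC medicine → 3% → $0.27
Sleeping bag $57.12: athletic equipment → 3.25% → $1.86
Road atlas $22.59: printed books → 0% → $0.00
Camping tent (2-person) $260.29: athletic equipment → 3.25% + 2.25% surcharge = 5.5% → $14.32
Vitamin D (90 ct) $13.99: OTC medicine → 3% → $0.42
Six-pack IPA $15.88: beer, wine and spirits → 7.75% → $1.23
Subtotal = $378.81; tax = $18.10; total due = $396.91

$396.91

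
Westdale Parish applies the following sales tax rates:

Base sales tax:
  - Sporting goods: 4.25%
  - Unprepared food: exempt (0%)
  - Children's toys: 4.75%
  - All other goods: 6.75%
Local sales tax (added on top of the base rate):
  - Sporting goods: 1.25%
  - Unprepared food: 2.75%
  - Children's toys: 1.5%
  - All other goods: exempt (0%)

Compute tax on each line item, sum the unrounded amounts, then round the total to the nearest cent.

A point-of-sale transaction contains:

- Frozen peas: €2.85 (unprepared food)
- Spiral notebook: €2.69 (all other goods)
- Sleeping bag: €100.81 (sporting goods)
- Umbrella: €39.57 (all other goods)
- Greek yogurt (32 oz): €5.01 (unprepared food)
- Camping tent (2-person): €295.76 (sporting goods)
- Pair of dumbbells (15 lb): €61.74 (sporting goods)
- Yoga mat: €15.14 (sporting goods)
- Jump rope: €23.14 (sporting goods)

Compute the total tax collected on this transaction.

Frozen peas €2.85: unprepared food → 0% + 2.75% local = 2.75% → €0.078375
Spiral notebook €2.69: all other goods → 6.75% + 0% local = 6.75% → €0.181575
Sleeping bag €100.81: sporting goods → 4.25% + 1.25% local = 5.5% → €5.54455
Umbrella €39.57: all other goods → 6.75% + 0% local = 6.75% → €2.670975
Greek yogurt (32 oz) €5.01: unprepared food → 0% + 2.75% local = 2.75% → €0.137775
Camping tent (2-person) €295.76: sporting goods → 4.25% + 1.25% local = 5.5% → €16.2668
Pair of dumbbells (15 lb) €61.74: sporting goods → 4.25% + 1.25% local = 5.5% → €3.3957
Yoga mat €15.14: sporting goods → 4.25% + 1.25% local = 5.5% → €0.8327
Jump rope €23.14: sporting goods → 4.25% + 1.25% local = 5.5% → €1.2727
Unrounded tax sum = €30.38115 → €30.38

€30.38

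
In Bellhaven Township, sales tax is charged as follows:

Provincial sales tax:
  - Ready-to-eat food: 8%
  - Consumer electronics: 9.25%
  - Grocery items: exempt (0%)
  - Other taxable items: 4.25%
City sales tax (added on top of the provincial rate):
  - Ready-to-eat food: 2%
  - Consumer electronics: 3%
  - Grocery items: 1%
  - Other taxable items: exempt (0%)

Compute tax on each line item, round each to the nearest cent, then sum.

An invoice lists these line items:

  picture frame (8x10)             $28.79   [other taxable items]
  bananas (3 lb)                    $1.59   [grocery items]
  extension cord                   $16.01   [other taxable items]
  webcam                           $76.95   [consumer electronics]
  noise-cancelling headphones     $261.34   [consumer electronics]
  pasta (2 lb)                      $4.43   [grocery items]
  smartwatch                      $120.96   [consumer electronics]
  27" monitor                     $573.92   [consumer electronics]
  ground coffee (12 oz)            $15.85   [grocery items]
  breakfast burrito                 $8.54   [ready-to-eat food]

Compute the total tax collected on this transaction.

$129.54

Picture frame (8x10) $28.79: other taxable items → 4.25% + 0% city = 4.25% → $1.22
Bananas (3 lb) $1.59: grocery items → 0% + 1% city = 1% → $0.02
Extension cord $16.01: other taxable items → 4.25% + 0% city = 4.25% → $0.68
Webcam $76.95: consumer electronics → 9.25% + 3% city = 12.25% → $9.43
Noise-cancelling headphones $261.34: consumer electronics → 9.25% + 3% city = 12.25% → $32.01
Pasta (2 lb) $4.43: grocery items → 0% + 1% city = 1% → $0.04
Smartwatch $120.96: consumer electronics → 9.25% + 3% city = 12.25% → $14.82
27" monitor $573.92: consumer electronics → 9.25% + 3% city = 12.25% → $70.31
Ground coffee (12 oz) $15.85: grocery items → 0% + 1% city = 1% → $0.16
Breakfast burrito $8.54: ready-to-eat food → 8% + 2% city = 10% → $0.85
Total tax = $1.22 + $0.02 + $0.68 + $9.43 + $32.01 + $0.04 + $14.82 + $70.31 + $0.16 + $0.85 = $129.54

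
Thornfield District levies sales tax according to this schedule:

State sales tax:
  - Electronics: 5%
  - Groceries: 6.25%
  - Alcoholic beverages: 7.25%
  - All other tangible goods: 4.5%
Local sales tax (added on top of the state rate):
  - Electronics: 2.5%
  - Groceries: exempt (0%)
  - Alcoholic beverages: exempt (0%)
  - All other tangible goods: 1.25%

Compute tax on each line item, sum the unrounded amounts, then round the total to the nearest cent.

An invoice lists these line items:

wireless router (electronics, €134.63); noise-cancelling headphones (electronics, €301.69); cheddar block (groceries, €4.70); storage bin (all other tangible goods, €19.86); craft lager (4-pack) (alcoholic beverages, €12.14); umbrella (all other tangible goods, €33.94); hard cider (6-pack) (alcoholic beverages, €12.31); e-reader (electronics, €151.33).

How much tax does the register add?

€49.23

Wireless router €134.63: electronics → 5% + 2.5% local = 7.5% → €10.09725
Noise-cancelling headphones €301.69: electronics → 5% + 2.5% local = 7.5% → €22.62675
Cheddar block €4.70: groceries → 6.25% + 0% local = 6.25% → €0.29375
Storage bin €19.86: all other tangible goods → 4.5% + 1.25% local = 5.75% → €1.14195
Craft lager (4-pack) €12.14: alcoholic beverages → 7.25% + 0% local = 7.25% → €0.88015
Umbrella €33.94: all other tangible goods → 4.5% + 1.25% local = 5.75% → €1.95155
Hard cider (6-pack) €12.31: alcoholic beverages → 7.25% + 0% local = 7.25% → €0.892475
E-reader €151.33: electronics → 5% + 2.5% local = 7.5% → €11.34975
Unrounded tax sum = €49.233625 → €49.23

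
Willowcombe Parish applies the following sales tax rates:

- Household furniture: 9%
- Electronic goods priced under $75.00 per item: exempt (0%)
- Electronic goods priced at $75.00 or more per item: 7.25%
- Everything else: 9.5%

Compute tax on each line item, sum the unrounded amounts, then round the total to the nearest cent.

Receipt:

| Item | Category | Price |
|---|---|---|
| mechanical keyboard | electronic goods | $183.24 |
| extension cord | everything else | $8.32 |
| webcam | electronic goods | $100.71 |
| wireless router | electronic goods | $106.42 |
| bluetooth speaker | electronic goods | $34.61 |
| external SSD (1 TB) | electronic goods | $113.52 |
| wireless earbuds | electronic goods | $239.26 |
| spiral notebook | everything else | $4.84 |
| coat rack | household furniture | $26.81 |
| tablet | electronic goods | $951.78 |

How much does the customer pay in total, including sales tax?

Mechanical keyboard $183.24: electronic goods, $75.00 or more → 7.25% → $13.2849
Extension cord $8.32: everything else → 9.5% → $0.7904
Webcam $100.71: electronic goods, $75.00 or more → 7.25% → $7.301475
Wireless router $106.42: electronic goods, $75.00 or more → 7.25% → $7.71545
Bluetooth speaker $34.61: electronic goods, under $75.00 → 0% → $0.00
External SSD (1 TB) $113.52: electronic goods, $75.00 or more → 7.25% → $8.2302
Wireless earbuds $239.26: electronic goods, $75.00 or more → 7.25% → $17.34635
Spiral notebook $4.84: everything else → 9.5% → $0.4598
Coat rack $26.81: household furniture → 9% → $2.4129
Tablet $951.78: electronic goods, $75.00 or more → 7.25% → $69.00405
Subtotal = $1769.51; unrounded tax = $126.545525 → $126.55; total due = $1896.06

$1896.06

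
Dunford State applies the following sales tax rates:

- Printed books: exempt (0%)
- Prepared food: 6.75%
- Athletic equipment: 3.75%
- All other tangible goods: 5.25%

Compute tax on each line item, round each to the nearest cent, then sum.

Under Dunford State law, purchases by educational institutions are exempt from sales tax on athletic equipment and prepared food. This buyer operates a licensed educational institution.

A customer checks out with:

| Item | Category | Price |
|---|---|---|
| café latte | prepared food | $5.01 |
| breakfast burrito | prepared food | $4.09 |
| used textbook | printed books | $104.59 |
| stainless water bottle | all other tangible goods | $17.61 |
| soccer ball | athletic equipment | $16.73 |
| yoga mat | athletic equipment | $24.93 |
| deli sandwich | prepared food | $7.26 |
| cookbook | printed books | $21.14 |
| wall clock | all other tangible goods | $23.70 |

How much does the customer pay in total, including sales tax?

Café latte $5.01: prepared food, buyer-exempt → 0% → $0.00
Breakfast burrito $4.09: prepared food, buyer-exempt → 0% → $0.00
Used textbook $104.59: printed books → 0% → $0.00
Stainless water bottle $17.61: all other tangible goods → 5.25% → $0.92
Soccer ball $16.73: athletic equipment, buyer-exempt → 0% → $0.00
Yoga mat $24.93: athletic equipment, buyer-exempt → 0% → $0.00
Deli sandwich $7.26: prepared food, buyer-exempt → 0% → $0.00
Cookbook $21.14: printed books → 0% → $0.00
Wall clock $23.70: all other tangible goods → 5.25% → $1.24
Subtotal = $225.06; tax = $2.16; total due = $227.22

$227.22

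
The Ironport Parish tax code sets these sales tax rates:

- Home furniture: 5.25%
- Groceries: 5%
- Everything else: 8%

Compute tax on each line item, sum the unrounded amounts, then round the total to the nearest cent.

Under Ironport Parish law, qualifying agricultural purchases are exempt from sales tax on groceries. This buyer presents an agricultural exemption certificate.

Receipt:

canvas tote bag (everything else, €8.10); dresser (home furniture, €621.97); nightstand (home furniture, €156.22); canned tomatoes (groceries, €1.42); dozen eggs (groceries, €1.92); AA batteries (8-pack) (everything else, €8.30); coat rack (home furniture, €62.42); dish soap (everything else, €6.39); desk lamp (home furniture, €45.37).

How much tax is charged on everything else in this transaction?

€1.82

Canvas tote bag €8.10: everything else → 8% → €0.648
AA batteries (8-pack) €8.30: everything else → 8% → €0.664
Dish soap €6.39: everything else → 8% → €0.5112
Tax on everything else: unrounded sum = €1.8232 → €1.82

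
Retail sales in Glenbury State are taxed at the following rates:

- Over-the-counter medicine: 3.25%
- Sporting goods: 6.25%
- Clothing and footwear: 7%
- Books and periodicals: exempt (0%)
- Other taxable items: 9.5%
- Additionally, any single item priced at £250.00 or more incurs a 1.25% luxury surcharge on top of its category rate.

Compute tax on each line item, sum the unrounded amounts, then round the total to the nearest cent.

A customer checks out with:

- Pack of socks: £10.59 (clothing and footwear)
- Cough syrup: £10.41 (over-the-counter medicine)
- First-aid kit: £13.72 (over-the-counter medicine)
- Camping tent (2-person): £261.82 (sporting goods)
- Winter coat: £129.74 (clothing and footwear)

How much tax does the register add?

Pack of socks £10.59: clothing and footwear → 7% → £0.7413
Cough syrup £10.41: over-the-counter medicine → 3.25% → £0.338325
First-aid kit £13.72: over-the-counter medicine → 3.25% → £0.4459
Camping tent (2-person) £261.82: sporting goods → 6.25% + 1.25% surcharge = 7.5% → £19.6365
Winter coat £129.74: clothing and footwear → 7% → £9.0818
Unrounded tax sum = £30.243825 → £30.24

£30.24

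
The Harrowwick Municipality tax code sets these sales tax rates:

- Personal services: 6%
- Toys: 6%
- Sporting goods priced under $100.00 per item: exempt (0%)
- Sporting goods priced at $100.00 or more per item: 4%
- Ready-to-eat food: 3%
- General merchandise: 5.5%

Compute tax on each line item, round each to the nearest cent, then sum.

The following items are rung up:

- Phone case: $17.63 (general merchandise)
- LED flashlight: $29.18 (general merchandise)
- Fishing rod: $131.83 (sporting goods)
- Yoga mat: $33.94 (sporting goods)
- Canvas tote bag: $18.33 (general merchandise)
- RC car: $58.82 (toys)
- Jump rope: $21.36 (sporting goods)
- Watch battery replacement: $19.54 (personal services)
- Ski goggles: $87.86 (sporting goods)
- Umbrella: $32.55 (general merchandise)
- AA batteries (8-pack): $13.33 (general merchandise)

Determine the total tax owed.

$16.07

Phone case $17.63: general merchandise → 5.5% → $0.97
LED flashlight $29.18: general merchandise → 5.5% → $1.60
Fishing rod $131.83: sporting goods, $100.00 or more → 4% → $5.27
Yoga mat $33.94: sporting goods, under $100.00 → 0% → $0.00
Canvas tote bag $18.33: general merchandise → 5.5% → $1.01
RC car $58.82: toys → 6% → $3.53
Jump rope $21.36: sporting goods, under $100.00 → 0% → $0.00
Watch battery replacement $19.54: personal services → 6% → $1.17
Ski goggles $87.86: sporting goods, under $100.00 → 0% → $0.00
Umbrella $32.55: general merchandise → 5.5% → $1.79
AA batteries (8-pack) $13.33: general merchandise → 5.5% → $0.73
Total tax = $0.97 + $1.60 + $5.27 + $1.01 + $3.53 + $1.17 + $1.79 + $0.73 = $16.07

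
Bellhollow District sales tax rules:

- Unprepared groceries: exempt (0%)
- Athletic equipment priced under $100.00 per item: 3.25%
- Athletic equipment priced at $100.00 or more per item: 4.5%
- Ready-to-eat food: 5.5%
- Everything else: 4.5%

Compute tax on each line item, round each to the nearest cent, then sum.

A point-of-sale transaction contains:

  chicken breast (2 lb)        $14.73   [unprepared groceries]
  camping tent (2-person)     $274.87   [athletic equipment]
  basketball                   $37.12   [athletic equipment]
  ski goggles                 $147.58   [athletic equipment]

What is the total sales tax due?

Chicken breast (2 lb) $14.73: unprepared groceries → 0% → $0.00
Camping tent (2-person) $274.87: athletic equipment, $100.00 or more → 4.5% → $12.37
Basketball $37.12: athletic equipment, under $100.00 → 3.25% → $1.21
Ski goggles $147.58: athletic equipment, $100.00 or more → 4.5% → $6.64
Total tax = $12.37 + $1.21 + $6.64 = $20.22

$20.22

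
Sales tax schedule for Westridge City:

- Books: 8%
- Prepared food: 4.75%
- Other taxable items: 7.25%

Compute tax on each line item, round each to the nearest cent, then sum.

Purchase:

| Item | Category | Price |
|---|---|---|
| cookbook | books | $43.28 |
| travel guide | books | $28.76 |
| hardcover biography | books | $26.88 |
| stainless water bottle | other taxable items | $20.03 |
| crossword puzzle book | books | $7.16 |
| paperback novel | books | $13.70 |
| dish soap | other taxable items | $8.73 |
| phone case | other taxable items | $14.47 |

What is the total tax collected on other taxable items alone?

Stainless water bottle $20.03: other taxable items → 7.25% → $1.45
Dish soap $8.73: other taxable items → 7.25% → $0.63
Phone case $14.47: other taxable items → 7.25% → $1.05
Tax on other taxable items = $1.45 + $0.63 + $1.05 = $3.13

$3.13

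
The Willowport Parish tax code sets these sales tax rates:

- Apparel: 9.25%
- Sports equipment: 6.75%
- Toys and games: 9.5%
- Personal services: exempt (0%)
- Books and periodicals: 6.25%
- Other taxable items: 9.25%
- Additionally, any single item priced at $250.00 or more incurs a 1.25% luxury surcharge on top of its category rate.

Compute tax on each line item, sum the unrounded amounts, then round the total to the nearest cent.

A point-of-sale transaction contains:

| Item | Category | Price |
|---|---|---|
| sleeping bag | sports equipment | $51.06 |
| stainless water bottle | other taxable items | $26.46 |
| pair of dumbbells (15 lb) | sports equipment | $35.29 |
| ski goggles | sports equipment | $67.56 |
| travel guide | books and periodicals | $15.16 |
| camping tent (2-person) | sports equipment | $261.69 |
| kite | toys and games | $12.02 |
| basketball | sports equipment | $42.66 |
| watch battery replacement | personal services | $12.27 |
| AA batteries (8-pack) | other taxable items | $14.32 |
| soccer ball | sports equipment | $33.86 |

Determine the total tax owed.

Sleeping bag $51.06: sports equipment → 6.75% → $3.44655
Stainless water bottle $26.46: other taxable items → 9.25% → $2.44755
Pair of dumbbells (15 lb) $35.29: sports equipment → 6.75% → $2.382075
Ski goggles $67.56: sports equipment → 6.75% → $4.5603
Travel guide $15.16: books and periodicals → 6.25% → $0.9475
Camping tent (2-person) $261.69: sports equipment → 6.75% + 1.25% surcharge = 8% → $20.9352
Kite $12.02: toys and games → 9.5% → $1.1419
Basketball $42.66: sports equipment → 6.75% → $2.87955
Watch battery replacement $12.27: personal services → 0% → $0.00
AA batteries (8-pack) $14.32: other taxable items → 9.25% → $1.3246
Soccer ball $33.86: sports equipment → 6.75% → $2.28555
Unrounded tax sum = $42.350775 → $42.35

$42.35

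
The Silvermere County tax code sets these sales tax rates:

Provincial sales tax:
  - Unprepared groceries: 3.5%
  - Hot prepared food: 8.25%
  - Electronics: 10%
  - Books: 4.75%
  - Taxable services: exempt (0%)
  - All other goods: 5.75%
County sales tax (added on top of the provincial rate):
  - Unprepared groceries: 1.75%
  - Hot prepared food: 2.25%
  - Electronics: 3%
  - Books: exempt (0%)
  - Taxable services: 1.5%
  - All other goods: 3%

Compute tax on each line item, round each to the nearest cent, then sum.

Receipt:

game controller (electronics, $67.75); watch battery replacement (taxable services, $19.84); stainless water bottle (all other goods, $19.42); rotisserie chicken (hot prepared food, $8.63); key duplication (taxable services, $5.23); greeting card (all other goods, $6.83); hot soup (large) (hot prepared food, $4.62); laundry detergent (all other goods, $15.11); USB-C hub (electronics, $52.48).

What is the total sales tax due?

$21.03

Game controller $67.75: electronics → 10% + 3% county = 13% → $8.81
Watch battery replacement $19.84: taxable services → 0% + 1.5% county = 1.5% → $0.30
Stainless water bottle $19.42: all other goods → 5.75% + 3% county = 8.75% → $1.70
Rotisserie chicken $8.63: hot prepared food → 8.25% + 2.25% county = 10.5% → $0.91
Key duplication $5.23: taxable services → 0% + 1.5% county = 1.5% → $0.08
Greeting card $6.83: all other goods → 5.75% + 3% county = 8.75% → $0.60
Hot soup (large) $4.62: hot prepared food → 8.25% + 2.25% county = 10.5% → $0.49
Laundry detergent $15.11: all other goods → 5.75% + 3% county = 8.75% → $1.32
USB-C hub $52.48: electronics → 10% + 3% county = 13% → $6.82
Total tax = $8.81 + $0.30 + $1.70 + $0.91 + $0.08 + $0.60 + $0.49 + $1.32 + $6.82 = $21.03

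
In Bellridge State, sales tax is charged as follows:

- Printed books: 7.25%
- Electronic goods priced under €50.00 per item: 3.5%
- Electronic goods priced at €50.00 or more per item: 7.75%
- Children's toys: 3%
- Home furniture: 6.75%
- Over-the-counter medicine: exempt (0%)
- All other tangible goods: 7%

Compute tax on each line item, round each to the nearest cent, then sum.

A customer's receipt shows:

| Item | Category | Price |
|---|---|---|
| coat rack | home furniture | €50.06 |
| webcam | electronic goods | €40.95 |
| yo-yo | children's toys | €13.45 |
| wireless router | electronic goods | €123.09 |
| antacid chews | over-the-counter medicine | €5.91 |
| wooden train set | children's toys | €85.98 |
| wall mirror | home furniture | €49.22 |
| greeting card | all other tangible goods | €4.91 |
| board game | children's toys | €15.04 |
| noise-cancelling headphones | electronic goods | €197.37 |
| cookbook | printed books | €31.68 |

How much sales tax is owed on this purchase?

€39.04

Coat rack €50.06: home furniture → 6.75% → €3.38
Webcam €40.95: electronic goods, under €50.00 → 3.5% → €1.43
Yo-yo €13.45: children's toys → 3% → €0.40
Wireless router €123.09: electronic goods, €50.00 or more → 7.75% → €9.54
Antacid chews €5.91: over-the-counter medicine → 0% → €0.00
Wooden train set €85.98: children's toys → 3% → €2.58
Wall mirror €49.22: home furniture → 6.75% → €3.32
Greeting card €4.91: all other tangible goods → 7% → €0.34
Board game €15.04: children's toys → 3% → €0.45
Noise-cancelling headphones €197.37: electronic goods, €50.00 or more → 7.75% → €15.30
Cookbook €31.68: printed books → 7.25% → €2.30
Total tax = €3.38 + €1.43 + €0.40 + €9.54 + €2.58 + €3.32 + €0.34 + €0.45 + €15.30 + €2.30 = €39.04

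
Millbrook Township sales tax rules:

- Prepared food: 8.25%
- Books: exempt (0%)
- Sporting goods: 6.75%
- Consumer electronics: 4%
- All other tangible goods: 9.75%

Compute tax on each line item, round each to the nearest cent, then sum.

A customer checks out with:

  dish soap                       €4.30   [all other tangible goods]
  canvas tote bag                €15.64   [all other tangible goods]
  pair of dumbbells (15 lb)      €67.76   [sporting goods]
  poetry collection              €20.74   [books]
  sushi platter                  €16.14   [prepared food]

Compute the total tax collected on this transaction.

Dish soap €4.30: all other tangible goods → 9.75% → €0.42
Canvas tote bag €15.64: all other tangible goods → 9.75% → €1.52
Pair of dumbbells (15 lb) €67.76: sporting goods → 6.75% → €4.57
Poetry collection €20.74: books → 0% → €0.00
Sushi platter €16.14: prepared food → 8.25% → €1.33
Total tax = €0.42 + €1.52 + €4.57 + €1.33 = €7.84

€7.84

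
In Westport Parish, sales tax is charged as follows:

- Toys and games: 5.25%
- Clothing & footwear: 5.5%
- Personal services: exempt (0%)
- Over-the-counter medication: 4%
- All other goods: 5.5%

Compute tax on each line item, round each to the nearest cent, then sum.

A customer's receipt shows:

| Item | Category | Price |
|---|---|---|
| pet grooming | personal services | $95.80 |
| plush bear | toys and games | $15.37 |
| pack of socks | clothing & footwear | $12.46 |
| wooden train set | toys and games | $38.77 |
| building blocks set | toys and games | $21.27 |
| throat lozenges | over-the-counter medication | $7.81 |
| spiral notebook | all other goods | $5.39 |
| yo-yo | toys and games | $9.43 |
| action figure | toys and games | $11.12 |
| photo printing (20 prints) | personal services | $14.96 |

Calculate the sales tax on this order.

$6.35

Pet grooming $95.80: personal services → 0% → $0.00
Plush bear $15.37: toys and games → 5.25% → $0.81
Pack of socks $12.46: clothing & footwear → 5.5% → $0.69
Wooden train set $38.77: toys and games → 5.25% → $2.04
Building blocks set $21.27: toys and games → 5.25% → $1.12
Throat lozenges $7.81: over-the-counter medication → 4% → $0.31
Spiral notebook $5.39: all other goods → 5.5% → $0.30
Yo-yo $9.43: toys and games → 5.25% → $0.50
Action figure $11.12: toys and games → 5.25% → $0.58
Photo printing (20 prints) $14.96: personal services → 0% → $0.00
Total tax = $0.81 + $0.69 + $2.04 + $1.12 + $0.31 + $0.30 + $0.50 + $0.58 = $6.35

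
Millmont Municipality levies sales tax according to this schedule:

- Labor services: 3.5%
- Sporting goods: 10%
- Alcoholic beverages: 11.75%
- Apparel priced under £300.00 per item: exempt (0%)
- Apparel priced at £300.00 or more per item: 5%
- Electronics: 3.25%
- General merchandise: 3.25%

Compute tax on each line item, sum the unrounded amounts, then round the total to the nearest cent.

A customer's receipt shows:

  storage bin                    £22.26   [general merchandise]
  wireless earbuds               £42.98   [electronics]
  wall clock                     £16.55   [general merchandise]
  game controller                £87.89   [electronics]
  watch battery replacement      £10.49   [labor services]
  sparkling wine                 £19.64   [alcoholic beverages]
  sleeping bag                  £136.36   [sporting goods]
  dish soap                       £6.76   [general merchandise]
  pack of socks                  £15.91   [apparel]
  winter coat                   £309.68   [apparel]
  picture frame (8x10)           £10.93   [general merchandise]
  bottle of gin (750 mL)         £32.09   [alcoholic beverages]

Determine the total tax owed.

£41.65

Storage bin £22.26: general merchandise → 3.25% → £0.72345
Wireless earbuds £42.98: electronics → 3.25% → £1.39685
Wall clock £16.55: general merchandise → 3.25% → £0.537875
Game controller £87.89: electronics → 3.25% → £2.856425
Watch battery replacement £10.49: labor services → 3.5% → £0.36715
Sparkling wine £19.64: alcoholic beverages → 11.75% → £2.3077
Sleeping bag £136.36: sporting goods → 10% → £13.636
Dish soap £6.76: general merchandise → 3.25% → £0.2197
Pack of socks £15.91: apparel, under £300.00 → 0% → £0.00
Winter coat £309.68: apparel, £300.00 or more → 5% → £15.484
Picture frame (8x10) £10.93: general merchandise → 3.25% → £0.355225
Bottle of gin (750 mL) £32.09: alcoholic beverages → 11.75% → £3.770575
Unrounded tax sum = £41.65495 → £41.65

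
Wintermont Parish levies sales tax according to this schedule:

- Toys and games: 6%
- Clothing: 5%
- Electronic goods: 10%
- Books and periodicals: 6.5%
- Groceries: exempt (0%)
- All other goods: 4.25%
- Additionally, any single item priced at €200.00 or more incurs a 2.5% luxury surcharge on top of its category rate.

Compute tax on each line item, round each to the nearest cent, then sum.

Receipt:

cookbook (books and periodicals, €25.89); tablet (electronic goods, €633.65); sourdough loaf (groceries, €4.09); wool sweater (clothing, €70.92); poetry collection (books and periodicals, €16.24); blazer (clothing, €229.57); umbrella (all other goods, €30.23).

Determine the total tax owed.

Cookbook €25.89: books and periodicals → 6.5% → €1.68
Tablet €633.65: electronic goods → 10% + 2.5% surcharge = 12.5% → €79.21
Sourdough loaf €4.09: groceries → 0% → €0.00
Wool sweater €70.92: clothing → 5% → €3.55
Poetry collection €16.24: books and periodicals → 6.5% → €1.06
Blazer €229.57: clothing → 5% + 2.5% surcharge = 7.5% → €17.22
Umbrella €30.23: all other goods → 4.25% → €1.28
Total tax = €1.68 + €79.21 + €3.55 + €1.06 + €17.22 + €1.28 = €104.00

€104.00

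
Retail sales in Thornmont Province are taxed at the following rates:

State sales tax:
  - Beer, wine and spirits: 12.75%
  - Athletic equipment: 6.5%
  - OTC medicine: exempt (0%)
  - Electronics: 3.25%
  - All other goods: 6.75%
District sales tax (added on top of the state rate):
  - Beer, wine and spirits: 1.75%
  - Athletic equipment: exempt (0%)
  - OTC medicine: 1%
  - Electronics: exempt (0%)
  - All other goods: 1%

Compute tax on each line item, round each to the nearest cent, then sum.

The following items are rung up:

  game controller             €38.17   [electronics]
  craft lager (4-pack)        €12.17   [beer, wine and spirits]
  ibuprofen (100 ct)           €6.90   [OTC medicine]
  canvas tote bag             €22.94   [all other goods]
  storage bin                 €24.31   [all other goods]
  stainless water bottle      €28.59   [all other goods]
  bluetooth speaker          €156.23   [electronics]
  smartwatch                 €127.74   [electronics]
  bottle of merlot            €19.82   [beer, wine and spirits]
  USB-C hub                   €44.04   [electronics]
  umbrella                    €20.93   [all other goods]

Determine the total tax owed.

€24.10

Game controller €38.17: electronics → 3.25% + 0% district = 3.25% → €1.24
Craft lager (4-pack) €12.17: beer, wine and spirits → 12.75% + 1.75% district = 14.5% → €1.76
Ibuprofen (100 ct) €6.90: OTC medicine → 0% + 1% district = 1% → €0.07
Canvas tote bag €22.94: all other goods → 6.75% + 1% district = 7.75% → €1.78
Storage bin €24.31: all other goods → 6.75% + 1% district = 7.75% → €1.88
Stainless water bottle €28.59: all other goods → 6.75% + 1% district = 7.75% → €2.22
Bluetooth speaker €156.23: electronics → 3.25% + 0% district = 3.25% → €5.08
Smartwatch €127.74: electronics → 3.25% + 0% district = 3.25% → €4.15
Bottle of merlot €19.82: beer, wine and spirits → 12.75% + 1.75% district = 14.5% → €2.87
USB-C hub €44.04: electronics → 3.25% + 0% district = 3.25% → €1.43
Umbrella €20.93: all other goods → 6.75% + 1% district = 7.75% → €1.62
Total tax = €1.24 + €1.76 + €0.07 + €1.78 + €1.88 + €2.22 + €5.08 + €4.15 + €2.87 + €1.43 + €1.62 = €24.10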